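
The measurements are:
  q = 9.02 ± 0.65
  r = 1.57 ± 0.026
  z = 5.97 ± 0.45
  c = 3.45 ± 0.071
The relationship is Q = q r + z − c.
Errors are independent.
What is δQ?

Let p = q·r = 14.2. δp/p = √((1·δq/q)² + (1·δr/r)²) = √(0.00519 + 0.000274) = 0.0739, so δp = 1.05.
Q = p + z − c: δQ = √(δp² + δz² + δc²) = √(1.10 + 0.203 + 0.00504) = 1.14

1.14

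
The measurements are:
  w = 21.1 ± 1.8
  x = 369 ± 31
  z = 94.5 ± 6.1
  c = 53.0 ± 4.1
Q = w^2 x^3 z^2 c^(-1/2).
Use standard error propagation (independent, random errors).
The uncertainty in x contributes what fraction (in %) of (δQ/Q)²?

57.3%

(δQ/Q)² = (2·δw/w)² + (3·δx/x)² + (2·δz/z)² + (−½·δc/c)²
  w term: (2×0.0853)² = 0.0291
  x term: (3×0.0840)² = 0.0635
  z term: (2×0.0646)² = 0.0167
  c term: (-0.5×0.0774)² = 0.00150
Total = 0.111. Share from x = 0.0635/0.111 = 0.573.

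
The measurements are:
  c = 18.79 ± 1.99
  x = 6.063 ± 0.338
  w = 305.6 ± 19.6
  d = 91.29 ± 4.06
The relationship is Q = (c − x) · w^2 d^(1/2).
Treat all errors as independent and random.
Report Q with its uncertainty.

Let u = c − x = 12.73. δu = √(δc² + δx²) = √(3.96 + 0.114) = 2.02, so δu/u = 0.159.
Q is then a monomial in u, w, d:
δQ/Q = √((δu/u)² + (2·δw/w)² + (½·δd/d)²) = √(0.0252 + 0.0165 + 0.000494) = 0.205
Q = 1.136e+07, so δQ = 0.205 × 1.136e+07 = 2.33e+06.

(1.136 ± 0.233) × 10^7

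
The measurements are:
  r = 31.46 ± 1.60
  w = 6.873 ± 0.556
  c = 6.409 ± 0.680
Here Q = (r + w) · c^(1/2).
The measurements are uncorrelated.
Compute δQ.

6.70

Let u = r + w = 38.33. δu = √(δr² + δw²) = √(2.56 + 0.309) = 1.69, so δu/u = 0.0442.
Q is then a monomial in u, c:
δQ/Q = √((δu/u)² + (½·δc/c)²) = √(0.00195 + 0.00281) = 0.0690
Q = 97.04, so δQ = 0.0690 × 97.04 = 6.70.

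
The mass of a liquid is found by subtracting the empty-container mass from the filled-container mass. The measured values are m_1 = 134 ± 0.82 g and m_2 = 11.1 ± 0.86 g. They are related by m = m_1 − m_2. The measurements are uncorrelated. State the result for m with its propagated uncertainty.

For a sum/difference, combine absolute errors in quadrature:
  (δm_1)² = 0.672;  (δm_2)² = 0.740
δm = √(1.41) = 1.19 g
m = 123 g.

123 ± 1.19 g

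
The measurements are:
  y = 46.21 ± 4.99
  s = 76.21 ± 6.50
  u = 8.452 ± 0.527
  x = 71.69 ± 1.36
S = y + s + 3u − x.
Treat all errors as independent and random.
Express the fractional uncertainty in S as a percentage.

Sums and differences: (δS)² = Σ (cᵢ δxᵢ)².
  (δy)² = 24.9;  (δs)² = 42.2;  (3·δu)² = 2.50;  (δx)² = 1.85
δS = √(71.5) = 8.46
S = 76.09, so δS/S = 8.46/76.09 = 0.111.

11.1%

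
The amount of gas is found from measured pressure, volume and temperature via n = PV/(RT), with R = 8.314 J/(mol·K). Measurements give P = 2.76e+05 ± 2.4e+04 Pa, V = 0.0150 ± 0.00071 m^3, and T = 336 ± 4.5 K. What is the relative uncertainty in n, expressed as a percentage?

For a monomial n ∝ P, V, T^-1, fractional errors add in quadrature:
  (1·δP/P)² = (1×0.0870)² = 0.00756;  (1·δV/V)² = (1×0.0473)² = 0.00224;  (-1·δT/T)² = (-1×0.0134)² = 0.000179
δn/n = √(0.00998) = 0.0999

9.99%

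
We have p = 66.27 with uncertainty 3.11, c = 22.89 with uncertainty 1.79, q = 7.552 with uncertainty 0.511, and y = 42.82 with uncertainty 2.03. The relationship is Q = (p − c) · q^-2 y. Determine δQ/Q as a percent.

16.6%

Let u = p − c = 43.38. δu = √(δp² + δc²) = √(9.67 + 3.20) = 3.59, so δu/u = 0.0827.
Q is then a monomial in u, q, y:
δQ/Q = √((δu/u)² + (-2·δq/q)² + (1·δy/y)²) = √(0.00684 + 0.0183 + 0.00225) = 0.166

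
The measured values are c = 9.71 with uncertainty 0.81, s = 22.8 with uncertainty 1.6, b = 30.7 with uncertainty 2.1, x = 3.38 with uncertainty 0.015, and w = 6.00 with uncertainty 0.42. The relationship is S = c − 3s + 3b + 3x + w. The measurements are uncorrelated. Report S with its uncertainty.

49.5 ± 7.97

Sums and differences: (δS)² = Σ (cᵢ δxᵢ)².
  (δc)² = 0.656;  (3·δs)² = 23.0;  (3·δb)² = 39.7;  (3·δx)² = 0.00202;  (δw)² = 0.176
δS = √(63.6) = 7.97
S = 49.5.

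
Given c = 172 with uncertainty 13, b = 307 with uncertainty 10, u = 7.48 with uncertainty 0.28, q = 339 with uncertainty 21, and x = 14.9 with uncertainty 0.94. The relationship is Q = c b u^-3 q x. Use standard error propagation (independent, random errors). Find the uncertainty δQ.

For a monomial Q ∝ c, b, u^-3, q, x, fractional errors add in quadrature:
  (1·δc/c)² = (1×0.0756)² = 0.00571;  (1·δb/b)² = (1×0.0326)² = 0.00106;  (-3·δu/u)² = (-3×0.0374)² = 0.0126;  (1·δq/q)² = (1×0.0619)² = 0.00384;  (1·δx/x)² = (1×0.0631)² = 0.00398
δQ/Q = √(0.0272) = 0.165
Q = 6.37e+05, so δQ = 0.165 × 6.37e+05 = 1.05e+05.

1.05e+05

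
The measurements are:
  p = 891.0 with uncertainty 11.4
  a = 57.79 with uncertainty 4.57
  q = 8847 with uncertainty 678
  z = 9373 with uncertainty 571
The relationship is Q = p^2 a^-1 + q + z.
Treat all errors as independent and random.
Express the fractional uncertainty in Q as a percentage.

4.52%

Let w = p^2·a^-1 = 13740. δw/w = √((2·δp/p)² + (-1·δa/a)²) = √(0.000655 + 0.00625) = 0.0831, so δw = 1140.
Q = w + q + z: δQ = √(δw² + δq² + δz²) = √(1.3e+06 + 4.6e+05 + 3.26e+05) = 1450
Q = 31960, so δQ/Q = 1450/31960 = 0.0452.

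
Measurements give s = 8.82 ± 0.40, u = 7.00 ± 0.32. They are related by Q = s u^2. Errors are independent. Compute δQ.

44.1

Q is a product of powers, so relative uncertainties combine in quadrature:
  (1·δs/s)² = (1×0.0454)² = 0.00206;  (2·δu/u)² = (2×0.0457)² = 0.00836
δQ/Q = √(0.0104) = 0.102
Q = 432, so δQ = 0.102 × 432 = 44.1.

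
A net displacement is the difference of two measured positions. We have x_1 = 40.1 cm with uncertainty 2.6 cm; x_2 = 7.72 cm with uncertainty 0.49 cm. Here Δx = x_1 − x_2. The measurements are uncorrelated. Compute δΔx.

2.65 cm

Absolute uncertainties add in quadrature for a linear combination:
  (δx_1)² = 6.76;  (δx_2)² = 0.240
δΔx = √(7.00) = 2.65 cm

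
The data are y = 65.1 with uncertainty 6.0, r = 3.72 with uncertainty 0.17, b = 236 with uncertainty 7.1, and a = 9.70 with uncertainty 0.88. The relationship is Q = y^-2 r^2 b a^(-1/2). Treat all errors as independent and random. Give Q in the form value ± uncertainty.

Each factor contributes (exponent × relative error)² to (δQ/Q)²:
  (-2·δy/y)² = (-2×0.0922)² = 0.0340;  (2·δr/r)² = (2×0.0457)² = 0.00835;  (1·δb/b)² = (1×0.0301)² = 0.000905;  (−½·δa/a)² = (-0.5×0.0907)² = 0.00206
δQ/Q = √(0.0453) = 0.213
Q = 0.247, so δQ = 0.213 × 0.247 = 0.0527.

0.247 ± 0.0527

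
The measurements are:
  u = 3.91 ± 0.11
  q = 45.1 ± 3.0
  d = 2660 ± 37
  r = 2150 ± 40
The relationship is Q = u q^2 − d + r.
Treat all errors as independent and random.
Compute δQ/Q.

0.145

Let p = u·q^2 = 7950. δp/p = √((1·δu/u)² + (2·δq/q)²) = √(0.000791 + 0.0177) = 0.136, so δp = 1080.
Q = p − d + r: δQ = √(δp² + δd² + δr²) = √(1.17e+06 + 1370 + 1600) = 1080
Q = 7440, so δQ/Q = 1080/7440 = 0.145.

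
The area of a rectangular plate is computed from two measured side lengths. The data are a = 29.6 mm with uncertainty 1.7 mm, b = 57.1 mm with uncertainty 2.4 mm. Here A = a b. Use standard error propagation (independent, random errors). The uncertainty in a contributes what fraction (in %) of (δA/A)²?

65.1%

(δA/A)² = (1·δa/a)² + (1·δb/b)²
  a term: (1×0.0574)² = 0.00330
  b term: (1×0.0420)² = 0.00177
Total = 0.00507. Share from a = 0.00330/0.00507 = 0.651.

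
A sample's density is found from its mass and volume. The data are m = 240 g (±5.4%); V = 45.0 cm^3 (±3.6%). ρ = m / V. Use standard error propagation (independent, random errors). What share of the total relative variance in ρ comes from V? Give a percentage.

(δρ/ρ)² = (1·δm/m)² + (-1·δV/V)²
  m term: (1×0.0540)² = 0.00292
  V term: (-1×0.0360)² = 0.00130
Total = 0.00421. Share from V = 0.00130/0.00421 = 0.308.

30.8%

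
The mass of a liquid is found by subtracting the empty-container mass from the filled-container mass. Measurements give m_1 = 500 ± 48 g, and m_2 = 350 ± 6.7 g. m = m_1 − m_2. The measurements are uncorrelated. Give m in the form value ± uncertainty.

Absolute uncertainties add in quadrature for a linear combination:
  (δm_1)² = 2300;  (δm_2)² = 44.9
δm = √(2350) = 48.5 g
m = 150 g.

150 ± 48.5 g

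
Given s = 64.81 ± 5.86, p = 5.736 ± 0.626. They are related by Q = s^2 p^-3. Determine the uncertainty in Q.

8.32

Q is a product of powers, so relative uncertainties combine in quadrature:
  (2·δs/s)² = (2×0.0904)² = 0.0327;  (-3·δp/p)² = (-3×0.109)² = 0.107
δQ/Q = √(0.140) = 0.374
Q = 22.26, so δQ = 0.374 × 22.26 = 8.32.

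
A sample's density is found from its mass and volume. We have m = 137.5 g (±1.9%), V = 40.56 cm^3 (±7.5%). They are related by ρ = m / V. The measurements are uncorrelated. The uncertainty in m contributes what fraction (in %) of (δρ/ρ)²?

(δρ/ρ)² = (1·δm/m)² + (-1·δV/V)²
  m term: (1×0.0190)² = 0.000361
  V term: (-1×0.0750)² = 0.00562
Total = 0.00599. Share from m = 0.000361/0.00599 = 0.0603.

6.03%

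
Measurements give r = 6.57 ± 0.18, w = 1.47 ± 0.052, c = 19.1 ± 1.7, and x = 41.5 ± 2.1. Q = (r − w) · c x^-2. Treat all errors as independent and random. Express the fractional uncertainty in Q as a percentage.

14.0%

Let u = r − w = 5.10. δu = √(δr² + δw²) = √(0.0324 + 0.00270) = 0.187, so δu/u = 0.0367.
Q is then a monomial in u, c, x:
δQ/Q = √((δu/u)² + (1·δc/c)² + (-2·δx/x)²) = √(0.00135 + 0.00792 + 0.0102) = 0.140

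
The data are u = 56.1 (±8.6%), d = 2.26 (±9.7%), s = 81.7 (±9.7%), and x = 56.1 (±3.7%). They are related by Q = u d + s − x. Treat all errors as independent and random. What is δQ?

18.4

Let p = u·d = 127. δp/p = √((1·δu/u)² + (1·δd/d)²) = √(0.00740 + 0.00941) = 0.130, so δp = 16.4.
Q = p + s − x: δQ = √(δp² + δs² + δx²) = √(270 + 62.8 + 4.31) = 18.4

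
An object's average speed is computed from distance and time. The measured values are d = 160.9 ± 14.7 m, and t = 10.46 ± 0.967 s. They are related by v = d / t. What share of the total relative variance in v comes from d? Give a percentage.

49.4%

(δv/v)² = (1·δd/d)² + (-1·δt/t)²
  d term: (1×0.0914)² = 0.00835
  t term: (-1×0.0924)² = 0.00855
Total = 0.0169. Share from d = 0.00835/0.0169 = 0.494.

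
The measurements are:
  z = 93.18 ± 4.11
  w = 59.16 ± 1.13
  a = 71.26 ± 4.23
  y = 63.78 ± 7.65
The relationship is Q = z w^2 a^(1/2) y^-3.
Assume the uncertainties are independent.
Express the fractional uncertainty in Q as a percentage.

36.6%

Q is a product of powers, so relative uncertainties combine in quadrature:
  (1·δz/z)² = (1×0.0441)² = 0.00195;  (2·δw/w)² = (2×0.0191)² = 0.00146;  (½·δa/a)² = (0.5×0.0594)² = 0.000881;  (-3·δy/y)² = (-3×0.120)² = 0.129
δQ/Q = √(0.134) = 0.366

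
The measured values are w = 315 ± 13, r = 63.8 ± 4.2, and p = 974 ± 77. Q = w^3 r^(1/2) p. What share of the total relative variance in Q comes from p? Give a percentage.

(δQ/Q)² = (3·δw/w)² + (½·δr/r)² + (1·δp/p)²
  w term: (3×0.0413)² = 0.0153
  r term: (0.5×0.0658)² = 0.00108
  p term: (1×0.0791)² = 0.00625
Total = 0.0227. Share from p = 0.00625/0.0227 = 0.276.

27.6%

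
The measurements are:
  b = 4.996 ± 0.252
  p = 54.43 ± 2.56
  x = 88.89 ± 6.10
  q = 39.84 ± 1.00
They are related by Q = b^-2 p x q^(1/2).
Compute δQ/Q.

For a monomial Q ∝ b^-2, p, x, q^(1/2), fractional errors add in quadrature:
  (-2·δb/b)² = (-2×0.0504)² = 0.0102;  (1·δp/p)² = (1×0.0470)² = 0.00221;  (1·δx/x)² = (1×0.0686)² = 0.00471;  (½·δq/q)² = (0.5×0.0251)² = 0.000158
δQ/Q = √(0.0173) = 0.131

0.131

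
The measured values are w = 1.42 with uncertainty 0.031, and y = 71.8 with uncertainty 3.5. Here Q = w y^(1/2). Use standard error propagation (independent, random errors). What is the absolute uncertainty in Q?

Since Q is a product/quotient, work with relative uncertainties:
  (1·δw/w)² = (1×0.0218)² = 0.000477;  (½·δy/y)² = (0.5×0.0487)² = 0.000594
δQ/Q = √(0.00107) = 0.0327
Q = 12.0, so δQ = 0.0327 × 12.0 = 0.394.

0.394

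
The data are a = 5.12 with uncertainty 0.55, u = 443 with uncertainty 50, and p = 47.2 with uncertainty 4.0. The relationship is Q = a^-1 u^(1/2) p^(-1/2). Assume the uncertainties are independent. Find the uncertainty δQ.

0.0769

Products/powers → add relative errors in quadrature, weighted by exponent:
  (-1·δa/a)² = (-1×0.107)² = 0.0115;  (½·δu/u)² = (0.5×0.113)² = 0.00318;  (−½·δp/p)² = (-0.5×0.0847)² = 0.00180
δQ/Q = √(0.0165) = 0.129
Q = 0.598, so δQ = 0.129 × 0.598 = 0.0769.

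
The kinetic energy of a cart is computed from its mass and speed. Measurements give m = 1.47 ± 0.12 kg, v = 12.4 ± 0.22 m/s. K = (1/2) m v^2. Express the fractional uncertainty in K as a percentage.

Each factor contributes (exponent × relative error)² to (δK/K)²:
  (1·δm/m)² = (1×0.0816)² = 0.00666;  (2·δv/v)² = (2×0.0177)² = 0.00126
δK/K = √(0.00792) = 0.0890

8.90%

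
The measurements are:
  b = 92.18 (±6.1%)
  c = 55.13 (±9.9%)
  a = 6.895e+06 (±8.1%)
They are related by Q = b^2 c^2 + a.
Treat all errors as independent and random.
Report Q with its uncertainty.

(3.272 ± 0.603) × 10^7

Let p = b^2·c^2 = 2.583e+07. δp/p = √((2·δb/b)² + (2·δc/c)²) = √(0.0149 + 0.0392) = 0.233, so δp = 6.01e+06.
Q = p + a: δQ = √(δp² + δa²) = √(3.61e+13 + 3.12e+11) = 6.03e+06
Q = 3.272e+07.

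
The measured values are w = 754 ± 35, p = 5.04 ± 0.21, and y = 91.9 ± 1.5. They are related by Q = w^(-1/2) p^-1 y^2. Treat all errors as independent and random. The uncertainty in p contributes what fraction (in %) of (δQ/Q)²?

(δQ/Q)² = (−½·δw/w)² + (-1·δp/p)² + (2·δy/y)²
  w term: (-0.5×0.0464)² = 0.000539
  p term: (-1×0.0417)² = 0.00174
  y term: (2×0.0163)² = 0.00107
Total = 0.00334. Share from p = 0.00174/0.00334 = 0.520.

52.0%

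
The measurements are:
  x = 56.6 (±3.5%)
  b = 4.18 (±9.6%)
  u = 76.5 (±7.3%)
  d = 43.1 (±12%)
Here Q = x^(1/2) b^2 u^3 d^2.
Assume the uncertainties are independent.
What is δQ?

4.13e+10

Products/powers → add relative errors in quadrature, weighted by exponent:
  (½·δx/x)² = (0.5×0.0350)² = 0.000306;  (2·δb/b)² = (2×0.0960)² = 0.0369;  (3·δu/u)² = (3×0.0730)² = 0.0480;  (2·δd/d)² = (2×0.120)² = 0.0576
δQ/Q = √(0.143) = 0.378
Q = 1.09e+11, so δQ = 0.378 × 1.09e+11 = 4.13e+10.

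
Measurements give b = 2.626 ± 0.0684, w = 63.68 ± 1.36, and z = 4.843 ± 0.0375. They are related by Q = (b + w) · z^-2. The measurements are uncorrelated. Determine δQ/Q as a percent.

2.57%

Let u = b + w = 66.31. δu = √(δb² + δw²) = √(0.00468 + 1.85) = 1.36, so δu/u = 0.0205.
Q is then a monomial in u, z:
δQ/Q = √((δu/u)² + (-2·δz/z)²) = √(0.000422 + 0.000240) = 0.0257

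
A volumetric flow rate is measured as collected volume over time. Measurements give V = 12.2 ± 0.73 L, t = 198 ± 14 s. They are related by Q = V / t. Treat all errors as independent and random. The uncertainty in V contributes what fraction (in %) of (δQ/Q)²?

(δQ/Q)² = (1·δV/V)² + (-1·δt/t)²
  V term: (1×0.0598)² = 0.00358
  t term: (-1×0.0707)² = 0.00500
Total = 0.00858. Share from V = 0.00358/0.00858 = 0.417.

41.7%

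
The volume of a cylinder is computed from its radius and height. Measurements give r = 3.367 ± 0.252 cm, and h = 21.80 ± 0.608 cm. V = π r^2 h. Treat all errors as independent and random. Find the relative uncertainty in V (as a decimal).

Relative error in a monomial: (δV/V)² = Σ (nᵢ · δxᵢ/xᵢ)².
  (2·δr/r)² = (2×0.0748)² = 0.0224;  (1·δh/h)² = (1×0.0279)² = 0.000778
δV/V = √(0.0232) = 0.152

0.152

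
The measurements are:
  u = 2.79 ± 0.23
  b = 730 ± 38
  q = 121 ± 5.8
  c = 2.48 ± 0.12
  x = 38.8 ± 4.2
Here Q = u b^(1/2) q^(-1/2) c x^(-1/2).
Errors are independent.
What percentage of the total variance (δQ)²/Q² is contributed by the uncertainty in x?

(δQ/Q)² = (1·δu/u)² + (½·δb/b)² + (−½·δq/q)² + (1·δc/c)² + (−½·δx/x)²
  u term: (1×0.0824)² = 0.00680
  b term: (0.5×0.0521)² = 0.000677
  q term: (-0.5×0.0479)² = 0.000574
  c term: (1×0.0484)² = 0.00234
  x term: (-0.5×0.108)² = 0.00293
Total = 0.0133. Share from x = 0.00293/0.0133 = 0.220.

22.0%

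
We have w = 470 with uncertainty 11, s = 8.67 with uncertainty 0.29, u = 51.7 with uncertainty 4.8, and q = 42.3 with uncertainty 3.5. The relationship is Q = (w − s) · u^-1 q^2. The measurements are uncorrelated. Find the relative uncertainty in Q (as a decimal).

Let h = w − s = 461. δh = √(δw² + δs²) = √(121 + 0.0841) = 11.0, so δh/h = 0.0239.
Q is then a monomial in h, u, q:
δQ/Q = √((δh/h)² + (-1·δu/u)² + (2·δq/q)²) = √(0.000569 + 0.00862 + 0.0274) = 0.191

0.191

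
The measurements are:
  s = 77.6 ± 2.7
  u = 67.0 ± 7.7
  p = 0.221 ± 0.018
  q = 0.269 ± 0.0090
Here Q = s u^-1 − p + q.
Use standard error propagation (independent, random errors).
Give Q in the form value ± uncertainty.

1.21 ± 0.141

Let w = s·u^-1 = 1.16. δw/w = √((1·δs/s)² + (-1·δu/u)²) = √(0.00121 + 0.0132) = 0.120, so δw = 0.139.
Q = w − p + q: δQ = √(δw² + δp² + δq²) = √(0.0193 + 0.000324 + 8.1e-05) = 0.141
Q = 1.21.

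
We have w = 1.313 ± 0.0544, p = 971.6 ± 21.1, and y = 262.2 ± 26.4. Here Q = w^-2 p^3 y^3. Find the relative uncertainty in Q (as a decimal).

0.320

Q is a product of powers, so relative uncertainties combine in quadrature:
  (-2·δw/w)² = (-2×0.0414)² = 0.00687;  (3·δp/p)² = (3×0.0217)² = 0.00424;  (3·δy/y)² = (3×0.101)² = 0.0912
δQ/Q = √(0.102) = 0.320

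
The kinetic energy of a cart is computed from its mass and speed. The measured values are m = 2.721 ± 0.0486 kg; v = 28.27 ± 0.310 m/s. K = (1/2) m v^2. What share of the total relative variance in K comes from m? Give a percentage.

(δK/K)² = (1·δm/m)² + (2·δv/v)²
  m term: (1×0.0179)² = 0.000319
  v term: (2×0.0110)² = 0.000481
Total = 0.000800. Share from m = 0.000319/0.000800 = 0.399.

39.9%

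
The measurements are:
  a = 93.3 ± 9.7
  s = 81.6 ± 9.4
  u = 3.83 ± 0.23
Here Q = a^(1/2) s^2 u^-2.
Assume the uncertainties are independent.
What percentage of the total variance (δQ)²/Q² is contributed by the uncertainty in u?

20.5%

(δQ/Q)² = (½·δa/a)² + (2·δs/s)² + (-2·δu/u)²
  a term: (0.5×0.104)² = 0.00270
  s term: (2×0.115)² = 0.0531
  u term: (-2×0.0601)² = 0.0144
Total = 0.0702. Share from u = 0.0144/0.0702 = 0.205.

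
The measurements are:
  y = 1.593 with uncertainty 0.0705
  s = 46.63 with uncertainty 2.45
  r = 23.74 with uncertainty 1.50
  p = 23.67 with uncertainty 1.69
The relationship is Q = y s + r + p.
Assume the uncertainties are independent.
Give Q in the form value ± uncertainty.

Let w = y·s = 74.28. δw/w = √((1·δy/y)² + (1·δs/s)²) = √(0.00196 + 0.00276) = 0.0687, so δw = 5.10.
Q = w + r + p: δQ = √(δw² + δr² + δp²) = √(26.0 + 2.25 + 2.86) = 5.58
Q = 121.7.

121.7 ± 5.58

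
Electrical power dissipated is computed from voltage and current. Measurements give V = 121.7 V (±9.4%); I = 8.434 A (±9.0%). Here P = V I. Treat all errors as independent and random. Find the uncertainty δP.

134 W

Relative error in a monomial: (δP/P)² = Σ (nᵢ · δxᵢ/xᵢ)².
  (1·δV/V)² = (1×0.0940)² = 0.00884;  (1·δI/I)² = (1×0.0900)² = 0.00810
δP/P = √(0.0169) = 0.130
P = 1026 W, so δP = 0.130 × 1026 = 134 W.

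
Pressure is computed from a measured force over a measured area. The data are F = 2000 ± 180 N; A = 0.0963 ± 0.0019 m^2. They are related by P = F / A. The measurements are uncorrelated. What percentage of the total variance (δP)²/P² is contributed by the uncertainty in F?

(δP/P)² = (1·δF/F)² + (-1·δA/A)²
  F term: (1×0.0900)² = 0.00810
  A term: (-1×0.0197)² = 0.000389
Total = 0.00849. Share from F = 0.00810/0.00849 = 0.954.

95.4%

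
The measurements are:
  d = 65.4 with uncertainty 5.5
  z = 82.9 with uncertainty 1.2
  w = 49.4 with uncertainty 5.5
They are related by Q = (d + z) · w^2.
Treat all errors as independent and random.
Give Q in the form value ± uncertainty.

Let u = d + z = 148. δu = √(δd² + δz²) = √(30.2 + 1.44) = 5.63, so δu/u = 0.0380.
Q is then a monomial in u, w:
δQ/Q = √((δu/u)² + (2·δw/w)²) = √(0.00144 + 0.0496) = 0.226
Q = 3.62e+05, so δQ = 0.226 × 3.62e+05 = 81700.

(3.62 ± 0.817) × 10^5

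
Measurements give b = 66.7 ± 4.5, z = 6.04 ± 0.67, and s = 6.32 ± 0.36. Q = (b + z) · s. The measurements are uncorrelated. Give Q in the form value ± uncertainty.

460 ± 38.9

Let u = b + z = 72.7. δu = √(δb² + δz²) = √(20.2 + 0.449) = 4.55, so δu/u = 0.0625.
Q is then a monomial in u, s:
δQ/Q = √((δu/u)² + (1·δs/s)²) = √(0.00391 + 0.00324) = 0.0846
Q = 460, so δQ = 0.0846 × 460 = 38.9.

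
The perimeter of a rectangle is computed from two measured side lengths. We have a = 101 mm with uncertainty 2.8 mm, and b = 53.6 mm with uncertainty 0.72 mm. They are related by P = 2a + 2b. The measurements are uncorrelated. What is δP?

5.78 mm

For a sum/difference, combine absolute errors in quadrature:
  (2·δa)² = 31.4;  (2·δb)² = 2.07
δP = √(33.4) = 5.78 mm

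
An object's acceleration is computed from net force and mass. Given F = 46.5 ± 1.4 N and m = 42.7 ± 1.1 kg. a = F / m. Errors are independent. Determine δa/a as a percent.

3.96%

Since a is a product/quotient, work with relative uncertainties:
  (1·δF/F)² = (1×0.0301)² = 0.000906;  (-1·δm/m)² = (-1×0.0258)² = 0.000664
δa/a = √(0.00157) = 0.0396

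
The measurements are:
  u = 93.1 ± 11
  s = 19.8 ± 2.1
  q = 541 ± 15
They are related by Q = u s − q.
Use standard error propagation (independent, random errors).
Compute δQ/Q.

0.225

Let p = u·s = 1840. δp/p = √((1·δu/u)² + (1·δs/s)²) = √(0.0140 + 0.0112) = 0.159, so δp = 293.
Q = p − q: δQ = √(δp² + δq²) = √(85700 + 225) = 293
Q = 1300, so δQ/Q = 293/1300 = 0.225.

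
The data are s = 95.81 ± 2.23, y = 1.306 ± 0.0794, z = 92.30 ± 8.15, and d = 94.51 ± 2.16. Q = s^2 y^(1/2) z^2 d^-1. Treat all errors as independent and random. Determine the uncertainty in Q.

For a monomial Q ∝ s^2, y^(1/2), z^2, d^-1, fractional errors add in quadrature:
  (2·δs/s)² = (2×0.0233)² = 0.00217;  (½·δy/y)² = (0.5×0.0608)² = 0.000924;  (2·δz/z)² = (2×0.0883)² = 0.0312;  (-1·δd/d)² = (-1×0.0229)² = 0.000522
δQ/Q = √(0.0348) = 0.187
Q = 945600, so δQ = 0.187 × 945600 = 1.76e+05.

1.76e+05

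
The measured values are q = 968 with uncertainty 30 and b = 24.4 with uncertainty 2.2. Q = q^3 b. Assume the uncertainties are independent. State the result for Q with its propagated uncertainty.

(2.21 ± 0.287) × 10^10

Q is a product of powers, so relative uncertainties combine in quadrature:
  (3·δq/q)² = (3×0.0310)² = 0.00864;  (1·δb/b)² = (1×0.0902)² = 0.00813
δQ/Q = √(0.0168) = 0.130
Q = 2.21e+10, so δQ = 0.130 × 2.21e+10 = 2.87e+09.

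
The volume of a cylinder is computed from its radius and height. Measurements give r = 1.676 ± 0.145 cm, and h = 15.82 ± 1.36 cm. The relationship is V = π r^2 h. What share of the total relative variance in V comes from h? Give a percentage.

(δV/V)² = (2·δr/r)² + (1·δh/h)²
  r term: (2×0.0865)² = 0.0299
  h term: (1×0.0860)² = 0.00739
Total = 0.0373. Share from h = 0.00739/0.0373 = 0.198.

19.8%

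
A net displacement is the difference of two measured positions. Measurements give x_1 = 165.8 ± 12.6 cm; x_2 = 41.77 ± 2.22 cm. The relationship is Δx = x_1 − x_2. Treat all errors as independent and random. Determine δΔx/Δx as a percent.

10.3%

Δx is a linear combination, so absolute uncertainties add in quadrature:
  (δx_1)² = 159;  (δx_2)² = 4.93
δΔx = √(164) = 12.8 cm
Δx = 124.0 cm, so δΔx/Δx = 12.8/124.0 = 0.103.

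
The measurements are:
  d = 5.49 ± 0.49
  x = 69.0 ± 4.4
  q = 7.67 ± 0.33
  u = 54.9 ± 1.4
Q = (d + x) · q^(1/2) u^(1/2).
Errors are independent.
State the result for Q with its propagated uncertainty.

1530 ± 98.6

Let w = d + x = 74.5. δw = √(δd² + δx²) = √(0.240 + 19.4) = 4.43, so δw/w = 0.0594.
Q is then a monomial in w, q, u:
δQ/Q = √((δw/w)² + (½·δq/q)² + (½·δu/u)²) = √(0.00353 + 0.000463 + 0.000163) = 0.0645
Q = 1530, so δQ = 0.0645 × 1530 = 98.6.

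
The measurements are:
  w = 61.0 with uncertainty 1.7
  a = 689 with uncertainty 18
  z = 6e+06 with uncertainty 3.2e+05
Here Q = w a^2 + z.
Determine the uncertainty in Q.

1.74e+06

Let p = w·a^2 = 2.9e+07. δp/p = √((1·δw/w)² + (2·δa/a)²) = √(0.000777 + 0.00273) = 0.0592, so δp = 1.71e+06.
Q = p + z: δQ = √(δp² + δz²) = √(2.94e+12 + 1.02e+11) = 1.74e+06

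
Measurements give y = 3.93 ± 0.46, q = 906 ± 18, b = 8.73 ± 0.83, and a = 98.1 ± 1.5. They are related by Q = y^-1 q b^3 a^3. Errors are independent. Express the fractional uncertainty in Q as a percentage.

31.2%

For a monomial Q ∝ y^-1, q, b^3, a^3, fractional errors add in quadrature:
  (-1·δy/y)² = (-1×0.117)² = 0.0137;  (1·δq/q)² = (1×0.0199)² = 0.000395;  (3·δb/b)² = (3×0.0951)² = 0.0814;  (3·δa/a)² = (3×0.0153)² = 0.00210
δQ/Q = √(0.0976) = 0.312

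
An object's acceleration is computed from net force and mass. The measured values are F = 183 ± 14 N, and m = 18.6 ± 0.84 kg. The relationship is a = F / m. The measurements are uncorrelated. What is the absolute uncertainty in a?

Relative error in a monomial: (δa/a)² = Σ (nᵢ · δxᵢ/xᵢ)².
  (1·δF/F)² = (1×0.0765)² = 0.00585;  (-1·δm/m)² = (-1×0.0452)² = 0.00204
δa/a = √(0.00789) = 0.0888
a = 9.84 m/s^2, so δa = 0.0888 × 9.84 = 0.874 m/s^2.

0.874 m/s^2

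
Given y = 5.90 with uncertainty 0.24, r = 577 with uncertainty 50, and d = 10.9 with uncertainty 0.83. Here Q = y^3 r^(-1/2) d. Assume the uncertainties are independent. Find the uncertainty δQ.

14.0

Relative error in a monomial: (δQ/Q)² = Σ (nᵢ · δxᵢ/xᵢ)².
  (3·δy/y)² = (3×0.0407)² = 0.0149;  (−½·δr/r)² = (-0.5×0.0867)² = 0.00188;  (1·δd/d)² = (1×0.0761)² = 0.00580
δQ/Q = √(0.0226) = 0.150
Q = 93.2, so δQ = 0.150 × 93.2 = 14.0.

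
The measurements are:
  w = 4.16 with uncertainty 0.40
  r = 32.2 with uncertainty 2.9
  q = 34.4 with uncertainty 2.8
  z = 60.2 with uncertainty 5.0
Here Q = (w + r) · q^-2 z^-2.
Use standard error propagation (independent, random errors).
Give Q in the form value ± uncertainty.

Let u = w + r = 36.4. δu = √(δw² + δr²) = √(0.160 + 8.41) = 2.93, so δu/u = 0.0805.
Q is then a monomial in u, q, z:
δQ/Q = √((δu/u)² + (-2·δq/q)² + (-2·δz/z)²) = √(0.00648 + 0.0265 + 0.0276) = 0.246
Q = 8.48e-06, so δQ = 0.246 × 8.48e-06 = 2.09e-06.

(8.48 ± 2.09) × 10^-6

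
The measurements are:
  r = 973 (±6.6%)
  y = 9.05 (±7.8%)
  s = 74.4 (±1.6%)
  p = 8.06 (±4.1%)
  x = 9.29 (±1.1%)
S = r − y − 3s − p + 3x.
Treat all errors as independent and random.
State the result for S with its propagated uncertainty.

761 ± 64.3

Each term contributes (cᵢ δxᵢ)² to (δS)²:
  (δr)² = 4120;  (δy)² = 0.498;  (3·δs)² = 12.8;  (δp)² = 0.109;  (3·δx)² = 0.0940
δS = √(4140) = 64.3
S = 761.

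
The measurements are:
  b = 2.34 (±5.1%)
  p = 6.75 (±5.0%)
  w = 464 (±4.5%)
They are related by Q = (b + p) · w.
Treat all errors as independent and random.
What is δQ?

Let u = b + p = 9.09. δu = √(δb² + δp²) = √(0.0142 + 0.114) = 0.358, so δu/u = 0.0394.
Q is then a monomial in u, w:
δQ/Q = √((δu/u)² + (1·δw/w)²) = √(0.00155 + 0.00202) = 0.0598
Q = 4220, so δQ = 0.0598 × 4220 = 252.

252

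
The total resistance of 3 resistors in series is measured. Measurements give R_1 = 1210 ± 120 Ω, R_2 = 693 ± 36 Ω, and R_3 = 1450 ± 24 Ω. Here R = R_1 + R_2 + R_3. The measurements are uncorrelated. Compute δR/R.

0.0380

Absolute uncertainties add in quadrature for a linear combination:
  (δR_1)² = 14400;  (δR_2)² = 1300;  (δR_3)² = 576
δR = √(16300) = 128 Ω
R = 3350 Ω, so δR/R = 128/3350 = 0.0380.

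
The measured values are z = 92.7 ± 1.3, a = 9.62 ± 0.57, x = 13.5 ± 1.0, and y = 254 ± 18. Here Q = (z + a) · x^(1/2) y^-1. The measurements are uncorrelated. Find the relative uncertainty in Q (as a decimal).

0.0812

Let u = z + a = 102. δu = √(δz² + δa²) = √(1.69 + 0.325) = 1.42, so δu/u = 0.0139.
Q is then a monomial in u, x, y:
δQ/Q = √((δu/u)² + (½·δx/x)² + (-1·δy/y)²) = √(0.000192 + 0.00137 + 0.00502) = 0.0812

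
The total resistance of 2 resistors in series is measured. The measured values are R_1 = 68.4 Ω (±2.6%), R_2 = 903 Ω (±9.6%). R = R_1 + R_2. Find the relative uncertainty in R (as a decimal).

0.0893

R is a linear combination, so absolute uncertainties add in quadrature:
  (δR_1)² = 3.16;  (δR_2)² = 7510
δR = √(7520) = 86.7 Ω
R = 971 Ω, so δR/R = 86.7/971 = 0.0893.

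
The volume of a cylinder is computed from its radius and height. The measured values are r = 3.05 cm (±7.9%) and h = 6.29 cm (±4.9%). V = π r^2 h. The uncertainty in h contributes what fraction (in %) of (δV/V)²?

8.77%

(δV/V)² = (2·δr/r)² + (1·δh/h)²
  r term: (2×0.0790)² = 0.0250
  h term: (1×0.0490)² = 0.00240
Total = 0.0274. Share from h = 0.00240/0.0274 = 0.0877.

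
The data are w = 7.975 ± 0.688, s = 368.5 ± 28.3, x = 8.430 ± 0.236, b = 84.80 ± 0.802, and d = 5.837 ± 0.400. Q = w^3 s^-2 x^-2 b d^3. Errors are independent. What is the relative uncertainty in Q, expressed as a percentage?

36.9%

Relative error in a monomial: (δQ/Q)² = Σ (nᵢ · δxᵢ/xᵢ)².
  (3·δw/w)² = (3×0.0863)² = 0.0670;  (-2·δs/s)² = (-2×0.0768)² = 0.0236;  (-2·δx/x)² = (-2×0.0280)² = 0.00313;  (1·δb/b)² = (1×0.00946)² = 8.94e-05;  (3·δd/d)² = (3×0.0685)² = 0.0423
δQ/Q = √(0.136) = 0.369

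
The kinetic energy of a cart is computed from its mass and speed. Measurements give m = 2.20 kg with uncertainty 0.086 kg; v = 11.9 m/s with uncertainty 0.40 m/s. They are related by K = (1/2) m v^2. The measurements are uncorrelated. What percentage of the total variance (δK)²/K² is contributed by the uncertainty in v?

74.7%

(δK/K)² = (1·δm/m)² + (2·δv/v)²
  m term: (1×0.0391)² = 0.00153
  v term: (2×0.0336)² = 0.00452
Total = 0.00605. Share from v = 0.00452/0.00605 = 0.747.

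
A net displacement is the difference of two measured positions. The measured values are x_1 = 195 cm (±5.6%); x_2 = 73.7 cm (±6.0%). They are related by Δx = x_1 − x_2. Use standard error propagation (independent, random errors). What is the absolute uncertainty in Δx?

11.8 cm

Δx is a linear combination, so absolute uncertainties add in quadrature:
  (δx_1)² = 119;  (δx_2)² = 19.6
δΔx = √(139) = 11.8 cm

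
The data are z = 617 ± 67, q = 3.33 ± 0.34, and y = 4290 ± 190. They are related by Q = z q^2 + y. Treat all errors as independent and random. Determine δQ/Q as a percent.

Let p = z·q^2 = 6840. δp/p = √((1·δz/z)² + (2·δq/q)²) = √(0.0118 + 0.0417) = 0.231, so δp = 1580.
Q = p + y: δQ = √(δp² + δy²) = √(2.5e+06 + 36100) = 1590
Q = 11100, so δQ/Q = 1590/11100 = 0.143.

14.3%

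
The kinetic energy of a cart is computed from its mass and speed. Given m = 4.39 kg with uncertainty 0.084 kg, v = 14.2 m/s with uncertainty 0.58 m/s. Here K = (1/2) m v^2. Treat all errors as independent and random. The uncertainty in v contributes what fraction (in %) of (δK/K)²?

94.8%

(δK/K)² = (1·δm/m)² + (2·δv/v)²
  m term: (1×0.0191)² = 0.000366
  v term: (2×0.0408)² = 0.00667
Total = 0.00704. Share from v = 0.00667/0.00704 = 0.948.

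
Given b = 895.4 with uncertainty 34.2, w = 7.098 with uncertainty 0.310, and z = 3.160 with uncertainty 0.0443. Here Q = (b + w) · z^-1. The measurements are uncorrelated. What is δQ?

11.5

Let u = b + w = 902.5. δu = √(δb² + δw²) = √(1170 + 0.0961) = 34.2, so δu/u = 0.0379.
Q is then a monomial in u, z:
δQ/Q = √((δu/u)² + (-1·δz/z)²) = √(0.00144 + 0.000197) = 0.0404
Q = 285.6, so δQ = 0.0404 × 285.6 = 11.5.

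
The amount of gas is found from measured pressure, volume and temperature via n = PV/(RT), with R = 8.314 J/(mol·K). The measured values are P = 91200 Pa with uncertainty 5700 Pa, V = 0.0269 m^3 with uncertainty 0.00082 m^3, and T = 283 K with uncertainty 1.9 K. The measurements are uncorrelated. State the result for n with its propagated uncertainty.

n is a product of powers, so relative uncertainties combine in quadrature:
  (1·δP/P)² = (1×0.0625)² = 0.00391;  (1·δV/V)² = (1×0.0305)² = 0.000929;  (-1·δT/T)² = (-1×0.00671)² = 4.51e-05
δn/n = √(0.00488) = 0.0699
n = 1.04 mol, so δn = 0.0699 × 1.04 = 0.0728 mol.

1.04 ± 0.0728 mol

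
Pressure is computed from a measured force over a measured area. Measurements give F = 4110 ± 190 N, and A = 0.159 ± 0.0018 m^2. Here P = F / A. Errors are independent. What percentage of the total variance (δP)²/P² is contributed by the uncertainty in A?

5.66%

(δP/P)² = (1·δF/F)² + (-1·δA/A)²
  F term: (1×0.0462)² = 0.00214
  A term: (-1×0.0113)² = 0.000128
Total = 0.00227. Share from A = 0.000128/0.00227 = 0.0566.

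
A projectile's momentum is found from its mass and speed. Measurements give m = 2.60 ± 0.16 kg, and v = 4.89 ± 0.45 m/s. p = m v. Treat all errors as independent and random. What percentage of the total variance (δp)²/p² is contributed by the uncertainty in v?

69.1%

(δp/p)² = (1·δm/m)² + (1·δv/v)²
  m term: (1×0.0615)² = 0.00379
  v term: (1×0.0920)² = 0.00847
Total = 0.0123. Share from v = 0.00847/0.0123 = 0.691.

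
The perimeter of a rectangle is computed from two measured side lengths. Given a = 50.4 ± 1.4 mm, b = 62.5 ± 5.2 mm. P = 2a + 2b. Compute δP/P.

0.0477

For a sum/difference, combine absolute errors in quadrature:
  (2·δa)² = 7.84;  (2·δb)² = 108
δP = √(116) = 10.8 mm
P = 226 mm, so δP/P = 10.8/226 = 0.0477.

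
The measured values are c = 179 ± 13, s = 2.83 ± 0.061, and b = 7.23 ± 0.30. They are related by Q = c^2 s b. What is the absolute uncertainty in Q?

Each factor contributes (exponent × relative error)² to (δQ/Q)²:
  (2·δc/c)² = (2×0.0726)² = 0.0211;  (1·δs/s)² = (1×0.0216)² = 0.000465;  (1·δb/b)² = (1×0.0415)² = 0.00172
δQ/Q = √(0.0233) = 0.153
Q = 6.56e+05, so δQ = 0.153 × 6.56e+05 = 1e+05.

1e+05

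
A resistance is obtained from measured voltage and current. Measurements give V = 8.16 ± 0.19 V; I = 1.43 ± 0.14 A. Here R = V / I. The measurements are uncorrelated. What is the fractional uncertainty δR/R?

Relative error in a monomial: (δR/R)² = Σ (nᵢ · δxᵢ/xᵢ)².
  (1·δV/V)² = (1×0.0233)² = 0.000542;  (-1·δI/I)² = (-1×0.0979)² = 0.00958
δR/R = √(0.0101) = 0.101

0.101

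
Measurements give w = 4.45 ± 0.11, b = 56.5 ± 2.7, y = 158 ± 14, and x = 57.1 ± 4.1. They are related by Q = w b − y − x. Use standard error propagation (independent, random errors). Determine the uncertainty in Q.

19.9

Let p = w·b = 251. δp/p = √((1·δw/w)² + (1·δb/b)²) = √(0.000611 + 0.00228) = 0.0538, so δp = 13.5.
Q = p − y − x: δQ = √(δp² + δy² + δx²) = √(183 + 196 + 16.8) = 19.9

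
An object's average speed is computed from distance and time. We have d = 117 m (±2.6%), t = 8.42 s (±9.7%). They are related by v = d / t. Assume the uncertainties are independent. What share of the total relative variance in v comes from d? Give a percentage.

6.70%

(δv/v)² = (1·δd/d)² + (-1·δt/t)²
  d term: (1×0.0260)² = 0.000676
  t term: (-1×0.0970)² = 0.00941
Total = 0.0101. Share from d = 0.000676/0.0101 = 0.0670.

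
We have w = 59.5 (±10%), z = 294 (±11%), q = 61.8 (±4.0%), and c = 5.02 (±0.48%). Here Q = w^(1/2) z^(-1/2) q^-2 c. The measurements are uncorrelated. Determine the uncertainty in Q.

6.46e-05

Since Q is a product/quotient, work with relative uncertainties:
  (½·δw/w)² = (0.5×0.100)² = 0.00250;  (−½·δz/z)² = (-0.5×0.110)² = 0.00303;  (-2·δq/q)² = (-2×0.0400)² = 0.00640;  (1·δc/c)² = (1×0.00480)² = 2.3e-05
δQ/Q = √(0.0119) = 0.109
Q = 0.000591, so δQ = 0.109 × 0.000591 = 6.46e-05.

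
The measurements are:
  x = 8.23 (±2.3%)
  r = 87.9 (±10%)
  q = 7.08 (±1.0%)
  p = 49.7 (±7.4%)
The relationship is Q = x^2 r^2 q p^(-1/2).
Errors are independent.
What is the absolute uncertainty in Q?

1.1e+05

Since Q is a product/quotient, work with relative uncertainties:
  (2·δx/x)² = (2×0.0230)² = 0.00212;  (2·δr/r)² = (2×0.100)² = 0.0400;  (1·δq/q)² = (1×0.0100)² = 0.000100;  (−½·δp/p)² = (-0.5×0.0740)² = 0.00137
δQ/Q = √(0.0436) = 0.209
Q = 5.26e+05, so δQ = 0.209 × 5.26e+05 = 1.1e+05.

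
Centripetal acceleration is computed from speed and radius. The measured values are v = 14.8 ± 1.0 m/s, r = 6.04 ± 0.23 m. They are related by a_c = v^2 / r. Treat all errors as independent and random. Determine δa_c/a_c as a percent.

14.0%

Since a_c is a product/quotient, work with relative uncertainties:
  (2·δv/v)² = (2×0.0676)² = 0.0183;  (-1·δr/r)² = (-1×0.0381)² = 0.00145
δa_c/a_c = √(0.0197) = 0.140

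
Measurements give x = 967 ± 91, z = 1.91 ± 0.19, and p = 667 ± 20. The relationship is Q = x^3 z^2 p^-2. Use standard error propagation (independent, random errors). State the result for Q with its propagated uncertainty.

7410 ± 2600

Each factor contributes (exponent × relative error)² to (δQ/Q)²:
  (3·δx/x)² = (3×0.0941)² = 0.0797;  (2·δz/z)² = (2×0.0995)² = 0.0396;  (-2·δp/p)² = (-2×0.0300)² = 0.00360
δQ/Q = √(0.123) = 0.351
Q = 7410, so δQ = 0.351 × 7410 = 2600.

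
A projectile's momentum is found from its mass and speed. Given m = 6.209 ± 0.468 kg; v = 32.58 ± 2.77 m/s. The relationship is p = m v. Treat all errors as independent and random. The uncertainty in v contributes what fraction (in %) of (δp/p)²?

(δp/p)² = (1·δm/m)² + (1·δv/v)²
  m term: (1×0.0754)² = 0.00568
  v term: (1×0.0850)² = 0.00723
Total = 0.0129. Share from v = 0.00723/0.0129 = 0.560.

56.0%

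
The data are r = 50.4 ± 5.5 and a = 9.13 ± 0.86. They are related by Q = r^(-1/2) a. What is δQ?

Relative error in a monomial: (δQ/Q)² = Σ (nᵢ · δxᵢ/xᵢ)².
  (−½·δr/r)² = (-0.5×0.109)² = 0.00298;  (1·δa/a)² = (1×0.0942)² = 0.00887
δQ/Q = √(0.0118) = 0.109
Q = 1.29, so δQ = 0.109 × 1.29 = 0.140.

0.140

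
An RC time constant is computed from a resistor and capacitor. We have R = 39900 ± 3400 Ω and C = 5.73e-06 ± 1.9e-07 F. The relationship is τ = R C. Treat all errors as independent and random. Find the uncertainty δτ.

Products/powers → add relative errors in quadrature, weighted by exponent:
  (1·δR/R)² = (1×0.0852)² = 0.00726;  (1·δC/C)² = (1×0.0332)² = 0.00110
δτ/τ = √(0.00836) = 0.0914
τ = 0.229 s, so δτ = 0.0914 × 0.229 = 0.0209 s.

0.0209 s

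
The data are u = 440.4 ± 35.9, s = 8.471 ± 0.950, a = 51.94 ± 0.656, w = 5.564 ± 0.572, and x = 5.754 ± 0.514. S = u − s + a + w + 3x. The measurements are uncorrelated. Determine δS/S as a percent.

7.10%

Sums and differences: (δS)² = Σ (cᵢ δxᵢ)².
  (δu)² = 1290;  (δs)² = 0.902;  (δa)² = 0.430;  (δw)² = 0.327;  (3·δx)² = 2.38
δS = √(1290) = 36.0
S = 506.7, so δS/S = 36.0/506.7 = 0.0710.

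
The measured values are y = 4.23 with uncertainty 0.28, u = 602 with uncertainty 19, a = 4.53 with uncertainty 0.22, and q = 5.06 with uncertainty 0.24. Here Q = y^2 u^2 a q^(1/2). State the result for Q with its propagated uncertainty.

Q is a product of powers, so relative uncertainties combine in quadrature:
  (2·δy/y)² = (2×0.0662)² = 0.0175;  (2·δu/u)² = (2×0.0316)² = 0.00398;  (1·δa/a)² = (1×0.0486)² = 0.00236;  (½·δq/q)² = (0.5×0.0474)² = 0.000562
δQ/Q = √(0.0244) = 0.156
Q = 6.61e+07, so δQ = 0.156 × 6.61e+07 = 1.03e+07.

(6.61 ± 1.03) × 10^7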